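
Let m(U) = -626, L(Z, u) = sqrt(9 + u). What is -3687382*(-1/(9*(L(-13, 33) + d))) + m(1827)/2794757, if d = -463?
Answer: -4771372079326880/5390926951851 - 3687382*sqrt(42)/1928943 ≈ -897.46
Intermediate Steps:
-3687382*(-1/(9*(L(-13, 33) + d))) + m(1827)/2794757 = -3687382*(-1/(9*(sqrt(9 + 33) - 463))) - 626/2794757 = -3687382*(-1/(9*(sqrt(42) - 463))) - 626*1/2794757 = -3687382*(-1/(9*(-463 + sqrt(42)))) - 626/2794757 = -3687382/(4167 - 9*sqrt(42)) - 626/2794757 = -626/2794757 - 3687382/(4167 - 9*sqrt(42))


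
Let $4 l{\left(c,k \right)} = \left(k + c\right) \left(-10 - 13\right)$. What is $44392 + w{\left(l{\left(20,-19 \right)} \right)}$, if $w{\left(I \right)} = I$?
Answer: $\frac{177545}{4} \approx 44386.0$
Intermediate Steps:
$l{\left(c,k \right)} = - \frac{23 c}{4} - \frac{23 k}{4}$ ($l{\left(c,k \right)} = \frac{\left(k + c\right) \left(-10 - 13\right)}{4} = \frac{\left(c + k\right) \left(-23\right)}{4} = \frac{- 23 c - 23 k}{4} = - \frac{23 c}{4} - \frac{23 k}{4}$)
$44392 + w{\left(l{\left(20,-19 \right)} \right)} = 44392 - \frac{23}{4} = \frac{177545}{4}$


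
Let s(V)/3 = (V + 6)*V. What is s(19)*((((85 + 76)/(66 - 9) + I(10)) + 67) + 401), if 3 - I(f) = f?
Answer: 660950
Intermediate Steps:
I(f) = 3 - f
s(V) = 3*V*(6 + V) (s(V) = 3*((V + 6)*V) = 3*((6 + V)*V) = 3*(V*(6 + V)) = 3*V*(6 + V))
s(19)*((((85 + 76)/(66 - 9) + I(10)) + 67) + 401) = (3*19*(6 + 19))*((((85 + 76)/(66 - 9) + (3 - 1*10)) + 67) + 401) = (3*19*25)*(((161/57 + (3 - 10)) + 67) + 401) = 1425*(((161*(1/57) - 7) + 67) + 401) = 1425*(((161/57 - 7) + 67) + 401) = 1425*((-238/57 + 67) + 401) = 1425*(3581/57 + 401) = 1425*(26438/57) = 660950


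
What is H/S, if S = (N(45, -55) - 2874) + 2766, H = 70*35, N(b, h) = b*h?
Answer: -350/369 ≈ -0.94851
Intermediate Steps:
H = 2450
S = -2583 (S = (45*(-55) - 2874) + 2766 = (-2475 - 2874) + 2766 = -5349 + 2766 = -2583)
H/S = 2450/(-2583) = 2450*(-1/2583) = -350/369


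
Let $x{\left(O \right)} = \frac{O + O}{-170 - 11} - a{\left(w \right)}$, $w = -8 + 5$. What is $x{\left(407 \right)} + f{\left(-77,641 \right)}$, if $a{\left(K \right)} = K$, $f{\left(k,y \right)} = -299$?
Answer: $- \frac{54390}{181} \approx -300.5$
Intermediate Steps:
$w = -3$
$x{\left(O \right)} = 3 - \frac{2 O}{181}$ ($x{\left(O \right)} = \frac{O + O}{-170 - 11} - -3 = \frac{2 O}{-181} + 3 = 2 O \left(- \frac{1}{181}\right) + 3 = - \frac{2 O}{181} + 3 = 3 - \frac{2 O}{181}$)
$x{\left(407 \right)} + f{\left(-77,641 \right)} = \left(3 - \frac{814}{181}\right) - 299 = - \frac{271}{181} - 299 = - \frac{54390}{181}$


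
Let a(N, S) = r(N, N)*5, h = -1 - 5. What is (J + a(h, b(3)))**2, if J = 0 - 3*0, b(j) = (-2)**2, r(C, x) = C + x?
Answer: 3600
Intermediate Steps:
b(j) = 4
h = -6
J = 0 (J = 0 + 0 = 0)
a(N, S) = 10*N (a(N, S) = (N + N)*5 = (2*N)*5 = 10*N)
(J + a(h, b(3)))**2 = (0 + 10*(-6))**2 = (0 - 60)**2 = (-60)**2 = 3600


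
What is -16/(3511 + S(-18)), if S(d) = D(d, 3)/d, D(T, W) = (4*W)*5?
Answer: -48/10523 ≈ -0.0045614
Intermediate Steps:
D(T, W) = 20*W
S(d) = 60/d (S(d) = (20*3)/d = 60/d)
-16/(3511 + S(-18)) = -16/(3511 + 60/(-18)) = -16/(3511 + 60*(-1/18)) = -16/(3511 - 10/3) = -16/10523/3 = -16*3/10523 = -48/10523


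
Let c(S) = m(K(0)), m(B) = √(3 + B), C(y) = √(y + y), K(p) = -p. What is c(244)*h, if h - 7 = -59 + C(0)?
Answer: -52*√3 ≈ -90.067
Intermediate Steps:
C(y) = √2*√y (C(y) = √(2*y) = √2*√y)
c(S) = √3 (c(S) = √(3 - 1*0) = √(3 + 0) = √3)
h = -52 (h = 7 + (-59 + √2*√0) = 7 + (-59 + √2*0) = 7 + (-59 + 0) = 7 - 59 = -52)
c(244)*h = √3*(-52) = -52*√3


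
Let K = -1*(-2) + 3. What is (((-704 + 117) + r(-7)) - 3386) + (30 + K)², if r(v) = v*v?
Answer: -2699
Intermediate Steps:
r(v) = v²
K = 5 (K = 2 + 3 = 5)
(((-704 + 117) + r(-7)) - 3386) + (30 + K)² = (((-704 + 117) + (-7)²) - 3386) + (30 + 5)² = ((-587 + 49) - 3386) + 35² = (-538 - 3386) + 1225 = -3924 + 1225 = -2699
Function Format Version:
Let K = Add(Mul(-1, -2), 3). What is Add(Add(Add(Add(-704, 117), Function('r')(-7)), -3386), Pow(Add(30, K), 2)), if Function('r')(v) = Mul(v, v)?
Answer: -2699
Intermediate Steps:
Function('r')(v) = Pow(v, 2)
K = 5 (K = Add(2, 3) = 5)
Add(Add(Add(Add(-704, 117), Function('r')(-7)), -3386), Pow(Add(30, K), 2)) = Add(Add(Add(Add(-704, 117), Pow(-7, 2)), -3386), Pow(Add(30, 5), 2)) = Add(Add(Add(-587, 49), -3386), Pow(35, 2)) = Add(Add(-538, -3386), 1225) = Add(-3924, 1225) = -2699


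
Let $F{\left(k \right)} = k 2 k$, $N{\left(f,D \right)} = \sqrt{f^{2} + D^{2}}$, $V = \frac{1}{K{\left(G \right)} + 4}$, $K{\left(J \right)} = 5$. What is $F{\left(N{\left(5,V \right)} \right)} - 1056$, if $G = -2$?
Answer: $- \frac{81484}{81} \approx -1006.0$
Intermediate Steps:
$V = \frac{1}{9}$ ($V = \frac{1}{5 + 4} = \frac{1}{9} \approx 0.11111$)
$N{\left(f,D \right)} = \sqrt{D^{2} + f^{2}}$
$F{\left(k \right)} = 2 k^{2}$ ($F{\left(k \right)} = 2 k k = 2 k^{2}$)
$F{\left(N{\left(5,V \right)} \right)} - 1056 = 2 \left(\sqrt{\left(\frac{1}{9}\right)^{2} + 5^{2}}\right)^{2} - 1056 = 2 \left(\sqrt{\frac{1}{81} + 25}\right)^{2} - 1056 = 2 \left(\sqrt{\frac{2026}{81}}\right)^{2} - 1056 = 2 \left(\frac{\sqrt{2026}}{9}\right)^{2} - 1056 = 2 \cdot \frac{2026}{81} - 1056 = \frac{4052}{81} - 1056 = - \frac{81484}{81}$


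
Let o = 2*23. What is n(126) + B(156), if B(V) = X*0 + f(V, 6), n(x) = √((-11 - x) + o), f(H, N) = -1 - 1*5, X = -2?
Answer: -6 + I*√91 ≈ -6.0 + 9.5394*I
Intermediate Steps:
f(H, N) = -6 (f(H, N) = -1 - 5 = -6)
o = 46
n(x) = √(35 - x) (n(x) = √((-11 - x) + 46) = √(35 - x))
B(V) = -6 (B(V) = -2*0 - 6 = 0 - 6 = -6)
n(126) + B(156) = √(35 - 1*126) - 6 = √(35 - 126) - 6 = √(-91) - 6 = I*√91 - 6 = -6 + I*√91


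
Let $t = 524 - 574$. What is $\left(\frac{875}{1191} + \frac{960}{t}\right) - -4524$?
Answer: $\frac{26830459}{5955} \approx 4505.5$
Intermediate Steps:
$t = -50$
$\left(\frac{875}{1191} + \frac{960}{t}\right) - -4524 = \left(\frac{875}{1191} + \frac{960}{-50}\right) - -4524 = \left(875 \cdot \frac{1}{1191} + 960 \left(- \frac{1}{50}\right)\right) + 4524 = \left(\frac{875}{1191} - \frac{96}{5}\right) + 4524 = - \frac{109961}{5955} + 4524 = \frac{26830459}{5955}$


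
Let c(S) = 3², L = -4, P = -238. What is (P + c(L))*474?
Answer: -108546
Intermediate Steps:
c(S) = 9
(P + c(L))*474 = (-238 + 9)*474 = -229*474 = -108546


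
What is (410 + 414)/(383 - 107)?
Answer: 206/69 ≈ 2.9855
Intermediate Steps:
(410 + 414)/(383 - 107) = 824/276 = 824*(1/276) = 206/69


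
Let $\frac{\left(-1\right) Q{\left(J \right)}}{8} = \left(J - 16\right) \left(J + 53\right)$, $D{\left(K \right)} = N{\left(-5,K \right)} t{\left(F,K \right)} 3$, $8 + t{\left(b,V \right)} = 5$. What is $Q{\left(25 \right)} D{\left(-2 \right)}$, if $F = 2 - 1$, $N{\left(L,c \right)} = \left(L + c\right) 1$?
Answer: $-353808$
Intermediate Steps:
$N{\left(L,c \right)} = L + c$
$F = 1$
$t{\left(b,V \right)} = -3$ ($t{\left(b,V \right)} = -8 + 5 = -3$)
$D{\left(K \right)} = 45 - 9 K$ ($D{\left(K \right)} = \left(-5 + K\right) \left(-3\right) 3 = \left(15 - 3 K\right) 3 = 45 - 9 K$)
$Q{\left(J \right)} = - 8 \left(-16 + J\right) \left(53 + J\right)$ ($Q{\left(J \right)} = - 8 \left(J - 16\right) \left(J + 53\right) = - 8 \left(-16 + J\right) \left(53 + J\right)$)
$Q{\left(25 \right)} D{\left(-2 \right)} = \left(6784 - 7400 - 8 \cdot 25^{2}\right) \left(45 - -18\right) = \left(6784 - 7400 - 5000\right) \left(45 + 18\right) = \left(6784 - 7400 - 5000\right) 63 = \left(-5616\right) 63 = -353808$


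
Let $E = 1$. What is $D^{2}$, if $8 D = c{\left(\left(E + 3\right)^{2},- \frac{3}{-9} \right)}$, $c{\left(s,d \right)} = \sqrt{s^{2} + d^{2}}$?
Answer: $\frac{2305}{576} \approx 4.0017$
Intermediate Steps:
$c{\left(s,d \right)} = \sqrt{d^{2} + s^{2}}$
$D = \frac{\sqrt{2305}}{24}$ ($D = \frac{\sqrt{\left(- \frac{3}{-9}\right)^{2} + \left(\left(1 + 3\right)^{2}\right)^{2}}}{8} = \frac{\sqrt{\left(\left(-3\right) \left(- \frac{1}{9}\right)\right)^{2} + \left(4^{2}\right)^{2}}}{8} = \frac{\sqrt{\left(\frac{1}{3}\right)^{2} + 16^{2}}}{8} = \frac{\sqrt{\frac{1}{9} + 256}}{8} = \frac{\sqrt{\frac{2305}{9}}}{8} = \frac{\frac{1}{3} \sqrt{2305}}{8} = \frac{\sqrt{2305}}{24} \approx 2.0004$)
$D^{2} = \left(\frac{\sqrt{2305}}{24}\right)^{2} = \frac{2305}{576}$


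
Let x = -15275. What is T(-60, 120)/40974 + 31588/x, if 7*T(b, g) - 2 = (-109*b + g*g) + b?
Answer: -4370517217/2190572475 ≈ -1.9951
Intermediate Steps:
T(b, g) = 2/7 - 108*b/7 + g²/7 (T(b, g) = 2/7 + ((-109*b + g*g) + b)/7 = 2/7 + ((-109*b + g²) + b)/7 = 2/7 + ((g² - 109*b) + b)/7 = 2/7 + (g² - 108*b)/7 = 2/7 + (-108*b/7 + g²/7) = 2/7 - 108*b/7 + g²/7)
T(-60, 120)/40974 + 31588/x = (2/7 - 108/7*(-60) + (⅐)*120²)/40974 + 31588/(-15275) = (2/7 + 6480/7 + (⅐)*14400)*(1/40974) + 31588*(-1/15275) = (2/7 + 6480/7 + 14400/7)*(1/40974) - 31588/15275 = (20882/7)*(1/40974) - 31588/15275 = 10441/143409 - 31588/15275 = -4370517217/2190572475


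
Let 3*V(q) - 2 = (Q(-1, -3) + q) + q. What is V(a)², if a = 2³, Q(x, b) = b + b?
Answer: 16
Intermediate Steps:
Q(x, b) = 2*b
a = 8
V(q) = -4/3 + 2*q/3 (V(q) = ⅔ + ((2*(-3) + q) + q)/3 = ⅔ + ((-6 + q) + q)/3 = ⅔ + (-6 + 2*q)/3 = ⅔ + (-2 + 2*q/3) = -4/3 + 2*q/3)
V(a)² = (-4/3 + (⅔)*8)² = (-4/3 + 16/3)² = 4² = 16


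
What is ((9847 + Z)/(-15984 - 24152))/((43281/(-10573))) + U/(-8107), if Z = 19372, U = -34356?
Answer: 62185223949005/14082882233112 ≈ 4.4157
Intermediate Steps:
((9847 + Z)/(-15984 - 24152))/((43281/(-10573))) + U/(-8107) = ((9847 + 19372)/(-15984 - 24152))/((43281/(-10573))) - 34356/(-8107) = (29219/(-40136))/((43281*(-1/10573))) - 34356*(-1/8107) = (29219*(-1/40136))/(-43281/10573) + 34356/8107 = -29219/40136*(-10573/43281) + 34356/8107 = 308932487/1737126216 + 34356/8107 = 62185223949005/14082882233112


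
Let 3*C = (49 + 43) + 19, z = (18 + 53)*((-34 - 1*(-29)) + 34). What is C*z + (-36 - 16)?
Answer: 76131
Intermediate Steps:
z = 2059 (z = 71*((-34 + 29) + 34) = 71*(-5 + 34) = 71*29 = 2059)
C = 37 (C = ((49 + 43) + 19)/3 = (92 + 19)/3 = (⅓)*111 = 37)
C*z + (-36 - 16) = 37*2059 + (-36 - 16) = 76183 - 52 = 76131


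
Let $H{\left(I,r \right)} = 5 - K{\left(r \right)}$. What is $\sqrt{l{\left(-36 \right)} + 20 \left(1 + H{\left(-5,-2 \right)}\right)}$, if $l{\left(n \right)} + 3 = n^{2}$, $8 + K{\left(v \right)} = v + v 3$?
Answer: $\sqrt{1733} \approx 41.629$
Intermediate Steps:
$K{\left(v \right)} = -8 + 4 v$ ($K{\left(v \right)} = -8 + \left(v + v 3\right) = -8 + \left(v + 3 v\right) = -8 + 4 v$)
$H{\left(I,r \right)} = 13 - 4 r$ ($H{\left(I,r \right)} = 5 - \left(-8 + 4 r\right) = 13 - 4 r$)
$l{\left(n \right)} = -3 + n^{2}$
$\sqrt{l{\left(-36 \right)} + 20 \left(1 + H{\left(-5,-2 \right)}\right)} = \sqrt{\left(-3 + \left(-36\right)^{2}\right) + 20 \left(1 + \left(13 - -8\right)\right)} = \sqrt{\left(-3 + 1296\right) + 20 \left(1 + \left(13 + 8\right)\right)} = \sqrt{1293 + 20 \left(1 + 21\right)} = \sqrt{1293 + 20 \cdot 22} = \sqrt{1293 + 440} = \sqrt{1733}$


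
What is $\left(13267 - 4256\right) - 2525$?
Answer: $6486$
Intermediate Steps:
$\left(13267 - 4256\right) - 2525 = 9011 - 2525 = 6486$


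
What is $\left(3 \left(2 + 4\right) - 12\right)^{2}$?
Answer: $36$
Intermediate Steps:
$\left(3 \left(2 + 4\right) - 12\right)^{2} = \left(3 \cdot 6 - 12\right)^{2} = \left(18 - 12\right)^{2} = 6^{2} = 36$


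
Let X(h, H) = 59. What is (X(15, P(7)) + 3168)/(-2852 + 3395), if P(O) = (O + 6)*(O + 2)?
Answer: 3227/543 ≈ 5.9429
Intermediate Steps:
P(O) = (2 + O)*(6 + O) (P(O) = (6 + O)*(2 + O) = (2 + O)*(6 + O))
(X(15, P(7)) + 3168)/(-2852 + 3395) = (59 + 3168)/(-2852 + 3395) = 3227/543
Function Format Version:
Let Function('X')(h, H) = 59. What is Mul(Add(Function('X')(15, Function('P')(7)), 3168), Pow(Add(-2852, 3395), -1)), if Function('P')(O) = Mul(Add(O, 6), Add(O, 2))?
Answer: Rational(3227, 543) ≈ 5.9429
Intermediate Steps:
Function('P')(O) = Mul(Add(2, O), Add(6, O)) (Function('P')(O) = Mul(Add(6, O), Add(2, O)) = Mul(Add(2, O), Add(6, O)))
Mul(Add(Function('X')(15, Function('P')(7)), 3168), Pow(Add(-2852, 3395), -1)) = Mul(Add(59, 3168), Pow(Add(-2852, 3395), -1)) = Mul(3227, Pow(543, -1)) = Mul(3227, Rational(1, 543)) = Rational(3227, 543)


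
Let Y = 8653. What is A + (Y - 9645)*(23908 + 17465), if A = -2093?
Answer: -41044109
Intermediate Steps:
A + (Y - 9645)*(23908 + 17465) = -2093 + (8653 - 9645)*(23908 + 17465) = -2093 - 992*41373 = -2093 - 41042016 = -41044109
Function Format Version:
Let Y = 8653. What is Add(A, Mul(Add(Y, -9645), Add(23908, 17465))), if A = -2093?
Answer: -41044109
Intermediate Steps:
Add(A, Mul(Add(Y, -9645), Add(23908, 17465))) = Add(-2093, Mul(Add(8653, -9645), Add(23908, 17465))) = Add(-2093, Mul(-992, 41373)) = Add(-2093, -41042016) = -41044109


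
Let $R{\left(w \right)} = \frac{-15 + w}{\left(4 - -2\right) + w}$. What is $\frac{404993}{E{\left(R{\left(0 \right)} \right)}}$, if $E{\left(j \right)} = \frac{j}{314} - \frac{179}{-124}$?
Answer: $\frac{1971100931}{6987} \approx 2.8211 \cdot 10^{5}$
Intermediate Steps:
$R{\left(w \right)} = \frac{-15 + w}{6 + w}$ ($R{\left(w \right)} = \frac{-15 + w}{\left(4 + 2\right) + w} = \frac{-15 + w}{6 + w}$)
$E{\left(j \right)} = \frac{179}{124} + \frac{j}{314}$ ($E{\left(j \right)} = j \frac{1}{314} - - \frac{179}{124} = \frac{j}{314} + \frac{179}{124} = \frac{179}{124} + \frac{j}{314}$)
$\frac{404993}{E{\left(R{\left(0 \right)} \right)}} = \frac{404993}{\frac{179}{124} + \frac{\frac{1}{6 + 0} \left(-15 + 0\right)}{314}} = \frac{404993}{\frac{179}{124} + \frac{\frac{1}{6} \left(-15\right)}{314}} = \frac{404993}{\frac{179}{124} + \frac{1}{314} \left(- \frac{5}{2}\right)} = \frac{404993}{\frac{179}{124} - \frac{5}{628}} = \frac{404993}{\frac{6987}{4867}} = 404993 \cdot \frac{4867}{6987} = \frac{1971100931}{6987}$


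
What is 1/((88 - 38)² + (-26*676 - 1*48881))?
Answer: -1/63957 ≈ -1.5636e-5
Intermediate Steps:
1/((88 - 38)² + (-26*676 - 1*48881)) = 1/(50² + (-17576 - 48881)) = 1/(2500 - 66457) = 1/(-63957) = -1/63957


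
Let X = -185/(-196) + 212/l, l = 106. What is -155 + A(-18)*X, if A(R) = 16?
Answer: -5287/49 ≈ -107.90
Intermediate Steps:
X = 577/196 (X = -185/(-196) + 212/106 = -185*(-1/196) + 212*(1/106) = 185/196 + 2 = 577/196 ≈ 2.9439)
-155 + A(-18)*X = -155 + 16*(577/196) = -155 + 2308/49 = -5287/49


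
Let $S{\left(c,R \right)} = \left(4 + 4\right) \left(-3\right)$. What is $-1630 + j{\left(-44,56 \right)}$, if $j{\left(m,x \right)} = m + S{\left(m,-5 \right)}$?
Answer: $-1698$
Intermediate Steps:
$S{\left(c,R \right)} = -24$ ($S{\left(c,R \right)} = 8 \left(-3\right) = -24$)
$j{\left(m,x \right)} = -24 + m$ ($j{\left(m,x \right)} = m - 24 = -24 + m$)
$-1630 + j{\left(-44,56 \right)} = -1630 - 68 = -1698$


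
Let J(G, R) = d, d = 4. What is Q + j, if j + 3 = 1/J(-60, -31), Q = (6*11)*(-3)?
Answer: -803/4 ≈ -200.75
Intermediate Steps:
J(G, R) = 4
Q = -198 (Q = 66*(-3) = -198)
j = -11/4 (j = -3 + 1/4 = -11/4 ≈ -2.7500)
Q + j = -198 - 11/4 = -803/4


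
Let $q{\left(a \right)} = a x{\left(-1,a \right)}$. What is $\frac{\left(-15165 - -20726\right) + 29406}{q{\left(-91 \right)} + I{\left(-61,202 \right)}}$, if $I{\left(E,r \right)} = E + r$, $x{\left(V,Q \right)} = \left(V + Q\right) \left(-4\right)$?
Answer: $- \frac{34967}{33347} \approx -1.0486$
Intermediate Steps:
$x{\left(V,Q \right)} = - 4 Q - 4 V$ ($x{\left(V,Q \right)} = \left(Q + V\right) \left(-4\right) = - 4 Q - 4 V$)
$q{\left(a \right)} = a \left(4 - 4 a\right)$ ($q{\left(a \right)} = a \left(- 4 a - -4\right) = a \left(- 4 a + 4\right) = a \left(4 - 4 a\right)$)
$\frac{\left(-15165 - -20726\right) + 29406}{q{\left(-91 \right)} + I{\left(-61,202 \right)}} = \frac{\left(-15165 - -20726\right) + 29406}{4 \left(-91\right) \left(1 - -91\right) + \left(-61 + 202\right)} = \frac{\left(-15165 + 20726\right) + 29406}{4 \left(-91\right) \left(1 + 91\right) + 141} = \frac{5561 + 29406}{4 \left(-91\right) 92 + 141} = \frac{34967}{-33488 + 141} = \frac{34967}{-33347} = 34967 \left(- \frac{1}{33347}\right) = - \frac{34967}{33347}$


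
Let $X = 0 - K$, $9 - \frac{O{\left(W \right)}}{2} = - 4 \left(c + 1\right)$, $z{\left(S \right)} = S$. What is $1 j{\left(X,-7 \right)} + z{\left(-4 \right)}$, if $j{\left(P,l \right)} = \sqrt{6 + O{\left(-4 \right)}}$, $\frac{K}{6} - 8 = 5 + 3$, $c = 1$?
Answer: $-4 + 2 \sqrt{10} \approx 2.3246$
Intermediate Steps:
$K = 96$ ($K = 48 + 6 \left(5 + 3\right) = 48 + 6 \cdot 8 = 48 + 48 = 96$)
$O{\left(W \right)} = 34$ ($O{\left(W \right)} = 18 - 2 \left(- 4 \left(1 + 1\right)\right) = 18 - 2 \left(\left(-4\right) 2\right) = 18 - -16 = 18 + 16 = 34$)
$X = -96$ ($X = 0 - 96 = -96$)
$j{\left(P,l \right)} = 2 \sqrt{10}$ ($j{\left(P,l \right)} = \sqrt{6 + 34} = \sqrt{40} = 2 \sqrt{10}$)
$1 j{\left(X,-7 \right)} + z{\left(-4 \right)} = 1 \cdot 2 \sqrt{10} - 4 = 2 \sqrt{10} - 4 = -4 + 2 \sqrt{10}$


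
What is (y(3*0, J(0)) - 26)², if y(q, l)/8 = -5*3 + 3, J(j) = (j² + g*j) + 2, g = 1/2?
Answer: 14884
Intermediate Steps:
g = ½ ≈ 0.50000
J(j) = 2 + j² + j/2 (J(j) = (j² + j/2) + 2 = 2 + j² + j/2)
y(q, l) = -96 (y(q, l) = 8*(-5*3 + 3) = 8*(-15 + 3) = 8*(-12) = -96)
(y(3*0, J(0)) - 26)² = (-96 - 26)² = (-122)² = 14884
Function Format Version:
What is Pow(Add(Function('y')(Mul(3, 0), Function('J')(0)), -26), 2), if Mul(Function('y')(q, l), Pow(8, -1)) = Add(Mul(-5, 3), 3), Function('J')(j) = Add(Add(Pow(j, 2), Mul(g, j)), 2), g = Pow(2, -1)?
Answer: 14884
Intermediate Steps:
g = Rational(1, 2) ≈ 0.50000
Function('J')(j) = Add(2, Pow(j, 2), Mul(Rational(1, 2), j)) (Function('J')(j) = Add(Add(Pow(j, 2), Mul(Rational(1, 2), j)), 2) = Add(2, Pow(j, 2), Mul(Rational(1, 2), j)))
Function('y')(q, l) = -96 (Function('y')(q, l) = Mul(8, Add(Mul(-5, 3), 3)) = Mul(8, Add(-15, 3)) = Mul(8, -12) = -96)
Pow(Add(Function('y')(Mul(3, 0), Function('J')(0)), -26), 2) = Pow(Add(-96, -26), 2) = Pow(-122, 2) = 14884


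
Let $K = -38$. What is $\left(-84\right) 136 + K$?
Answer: $-11462$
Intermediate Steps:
$\left(-84\right) 136 + K = \left(-84\right) 136 - 38 = -11424 - 38 = -11462$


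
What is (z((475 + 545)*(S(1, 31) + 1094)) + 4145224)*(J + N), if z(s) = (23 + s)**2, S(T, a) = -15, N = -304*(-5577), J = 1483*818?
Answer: 3523158952702998166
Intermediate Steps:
J = 1213094
N = 1695408
(z((475 + 545)*(S(1, 31) + 1094)) + 4145224)*(J + N) = ((23 + (475 + 545)*(-15 + 1094))**2 + 4145224)*(1213094 + 1695408) = ((23 + 1020*1079)**2 + 4145224)*2908502 = ((23 + 1100580)**2 + 4145224)*2908502 = (1100603**2 + 4145224)*2908502 = (1211326963609 + 4145224)*2908502 = 1211331108833*2908502 = 3523158952702998166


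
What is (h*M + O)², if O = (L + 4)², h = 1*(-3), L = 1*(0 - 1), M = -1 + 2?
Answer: 36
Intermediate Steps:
M = 1
L = -1 (L = 1*(-1) = -1)
h = -3
O = 9 (O = (-1 + 4)² = 3² = 9)
(h*M + O)² = (-3*1 + 9)² = (-3 + 9)² = 6² = 36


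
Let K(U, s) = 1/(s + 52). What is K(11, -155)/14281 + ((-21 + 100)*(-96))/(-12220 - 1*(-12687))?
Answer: -11155632179/686930381 ≈ -16.240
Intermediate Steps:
K(U, s) = 1/(52 + s)
K(11, -155)/14281 + ((-21 + 100)*(-96))/(-12220 - 1*(-12687)) = 1/((52 - 155)*14281) + ((-21 + 100)*(-96))/(-12220 - 1*(-12687)) = (1/14281)/(-103) + (79*(-96))/(-12220 + 12687) = -1/103*1/14281 - 7584/467 = -1/1470943 - 7584*1/467 = -1/1470943 - 7584/467 = -11155632179/686930381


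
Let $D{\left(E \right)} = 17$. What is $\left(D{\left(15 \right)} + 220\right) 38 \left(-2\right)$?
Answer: $-18012$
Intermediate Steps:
$\left(D{\left(15 \right)} + 220\right) 38 \left(-2\right) = \left(17 + 220\right) 38 \left(-2\right) = 237 \left(-76\right) = -18012$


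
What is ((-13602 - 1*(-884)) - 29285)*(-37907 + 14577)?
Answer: 979929990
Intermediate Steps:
((-13602 - 1*(-884)) - 29285)*(-37907 + 14577) = ((-13602 + 884) - 29285)*(-23330) = (-12718 - 29285)*(-23330) = -42003*(-23330) = 979929990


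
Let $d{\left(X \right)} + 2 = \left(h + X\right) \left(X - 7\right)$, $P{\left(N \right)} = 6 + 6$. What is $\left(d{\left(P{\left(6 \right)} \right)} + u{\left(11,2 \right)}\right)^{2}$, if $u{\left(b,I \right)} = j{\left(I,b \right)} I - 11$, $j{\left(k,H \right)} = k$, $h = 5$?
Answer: $5776$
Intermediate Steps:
$u{\left(b,I \right)} = -11 + I^{2}$ ($u{\left(b,I \right)} = I I - 11 = I^{2} - 11 = -11 + I^{2}$)
$P{\left(N \right)} = 12$
$d{\left(X \right)} = -2 + \left(-7 + X\right) \left(5 + X\right)$ ($d{\left(X \right)} = -2 + \left(5 + X\right) \left(X - 7\right) = -2 + \left(5 + X\right) \left(-7 + X\right) = -2 + \left(-7 + X\right) \left(5 + X\right)$)
$\left(d{\left(P{\left(6 \right)} \right)} + u{\left(11,2 \right)}\right)^{2} = \left(\left(-37 + 12^{2} - 24\right) - \left(11 - 2^{2}\right)\right)^{2} = \left(\left(-37 + 144 - 24\right) + \left(-11 + 4\right)\right)^{2} = \left(83 - 7\right)^{2} = 76^{2} = 5776$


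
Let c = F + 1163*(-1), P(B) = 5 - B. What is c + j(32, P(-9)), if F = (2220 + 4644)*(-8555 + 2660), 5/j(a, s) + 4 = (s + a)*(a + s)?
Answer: -85460903611/2112 ≈ -4.0464e+7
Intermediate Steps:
j(a, s) = 5/(-4 + (a + s)²) (j(a, s) = 5/(-4 + (s + a)*(a + s)) = 5/(-4 + (a + s)*(a + s)) = 5/(-4 + (a + s)²))
F = -40463280 (F = 6864*(-5895) = -40463280)
c = -40464443 (c = -40463280 + 1163*(-1) = -40463280 - 1163 = -40464443)
c + j(32, P(-9)) = -40464443 + 5/(-4 + (32 + (5 - 1*(-9)))²) = -40464443 + 5/(-4 + (32 + (5 + 9))²) = -40464443 + 5/(-4 + (32 + 14)²) = -40464443 + 5/(-4 + 46²) = -40464443 + 5/(-4 + 2116) = -40464443 + 5/2112 = -85460903611/2112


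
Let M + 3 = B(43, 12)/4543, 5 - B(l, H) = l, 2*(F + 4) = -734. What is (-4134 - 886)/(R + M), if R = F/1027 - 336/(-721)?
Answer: 1206213338330/697679429 ≈ 1728.9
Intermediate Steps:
F = -371 (F = -4 + (½)*(-734) = -4 - 367 = -371)
R = 11083/105781 (R = -371/1027 - 336/(-721) = -371*1/1027 - 336*(-1/721) = -371/1027 + 48/103 = 11083/105781 ≈ 0.10477)
B(l, H) = 5 - l
M = -13667/4543 (M = -3 + (5 - 1*43)/4543 = -3 + (5 - 43)*(1/4543) = -3 - 38*1/4543 = -3 - 38/4543 = -13667/4543 ≈ -3.0084)
(-4134 - 886)/(R + M) = (-4134 - 886)/(11083/105781 - 13667/4543) = -5020/(-1395358858/480563083) = -5020*(-480563083/1395358858) = 1206213338330/697679429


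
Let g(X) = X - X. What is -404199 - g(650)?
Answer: -404199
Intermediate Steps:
g(X) = 0
-404199 - g(650) = -404199 - 1*0 = -404199 + 0 = -404199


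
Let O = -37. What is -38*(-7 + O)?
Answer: 1672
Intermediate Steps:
-38*(-7 + O) = -38*(-7 - 37) = -38*(-44) = 1672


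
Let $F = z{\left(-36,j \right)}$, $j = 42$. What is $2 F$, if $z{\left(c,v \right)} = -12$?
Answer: $-24$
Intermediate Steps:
$F = -12$
$2 F = 2 \left(-12\right) = -24$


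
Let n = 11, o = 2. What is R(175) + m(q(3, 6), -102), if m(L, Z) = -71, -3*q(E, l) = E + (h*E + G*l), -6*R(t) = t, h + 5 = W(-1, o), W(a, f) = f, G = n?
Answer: -601/6 ≈ -100.17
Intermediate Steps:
G = 11
h = -3 (h = -5 + 2 = -3)
R(t) = -t/6
q(E, l) = -11*l/3 + 2*E/3 (q(E, l) = -(E + (-3*E + 11*l))/3 = -(-2*E + 11*l)/3 = -11*l/3 + 2*E/3)
R(175) + m(q(3, 6), -102) = -⅙*175 - 71 = -175/6 - 71 = -601/6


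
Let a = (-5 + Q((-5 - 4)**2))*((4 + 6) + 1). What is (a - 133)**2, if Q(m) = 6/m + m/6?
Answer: 4363921/2916 ≈ 1496.5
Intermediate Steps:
Q(m) = 6/m + m/6 (Q(m) = 6/m + m*(1/6) = 6/m + m/6)
a = 5093/54 (a = (-5 + (6/((-5 - 4)**2) + (-5 - 4)**2/6))*((4 + 6) + 1) = (-5 + (6/((-9)**2) + (1/6)*(-9)**2))*(10 + 1) = (-5 + (6/81 + (1/6)*81))*11 = (-5 + (6*(1/81) + 27/2))*11 = (-5 + (2/27 + 27/2))*11 = (-5 + 733/54)*11 = (463/54)*11 = 5093/54 ≈ 94.315)
(a - 133)**2 = (5093/54 - 133)**2 = (-2089/54)**2 = 4363921/2916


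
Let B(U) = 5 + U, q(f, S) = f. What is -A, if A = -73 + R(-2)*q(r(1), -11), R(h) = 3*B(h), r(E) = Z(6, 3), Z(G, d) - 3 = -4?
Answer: 82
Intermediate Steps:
Z(G, d) = -1 (Z(G, d) = 3 - 4 = -1)
r(E) = -1
R(h) = 15 + 3*h (R(h) = 3*(5 + h) = 15 + 3*h)
A = -82 (A = -73 + (15 + 3*(-2))*(-1) = -73 + (15 - 6)*(-1) = -73 + 9*(-1) = -73 - 9 = -82)
-A = -1*(-82) = 82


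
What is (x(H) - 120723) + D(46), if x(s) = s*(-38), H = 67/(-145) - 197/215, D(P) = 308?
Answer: -750460953/6235 ≈ -1.2036e+5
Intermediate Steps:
H = -8594/6235 (H = 67*(-1/145) - 197*1/215 = -67/145 - 197/215 = -8594/6235 ≈ -1.3783)
x(s) = -38*s
(x(H) - 120723) + D(46) = (-38*(-8594/6235) - 120723) + 308 = (326572/6235 - 120723) + 308 = -752381333/6235 + 308 = -750460953/6235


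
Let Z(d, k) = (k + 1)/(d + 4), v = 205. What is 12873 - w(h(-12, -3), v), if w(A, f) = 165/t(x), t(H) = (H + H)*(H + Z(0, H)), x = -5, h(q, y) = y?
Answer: 51481/4 ≈ 12870.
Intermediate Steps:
Z(d, k) = (1 + k)/(4 + d)
t(H) = 2*H*(1/4 + 5*H/4) (t(H) = (H + H)*(H + (1 + H)/(4 + 0)) = (2*H)*(H + (1 + H)/4) = (2*H)*(H + (1/4 + H/4)) = (2*H)*(1/4 + 5*H/4) = 2*H*(1/4 + 5*H/4))
w(A, f) = 11/4 (w(A, f) = 165/(((1/2)*(-5)*(1 + 5*(-5)))) = 165/(((1/2)*(-5)*(1 - 25))) = 165/(((1/2)*(-5)*(-24))) = 165/60 = 165*(1/60) = 11/4)
12873 - w(h(-12, -3), v) = 12873 - 1*11/4 = 12873 - 11/4 = 51481/4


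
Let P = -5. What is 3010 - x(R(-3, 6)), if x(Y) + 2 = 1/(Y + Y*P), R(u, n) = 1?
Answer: 12049/4 ≈ 3012.3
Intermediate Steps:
x(Y) = -2 - 1/(4*Y) (x(Y) = -2 + 1/(Y + Y*(-5)) = -2 + 1/(Y - 5*Y) = -2 + 1/(-4*Y) = -2 - 1/(4*Y))
3010 - x(R(-3, 6)) = 3010 - (-2 - ¼/1) = 3010 - (-2 - ¼*1) = 3010 - (-2 - ¼) = 3010 - 1*(-9/4) = 3010 + 9/4 = 12049/4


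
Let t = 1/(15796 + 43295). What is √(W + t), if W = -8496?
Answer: I*√29665876344285/59091 ≈ 92.174*I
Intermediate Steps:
t = 1/59091 ≈ 1.6923e-5
√(W + t) = √(-8496 + 1/59091) = √(-502037135/59091) = I*√29665876344285/59091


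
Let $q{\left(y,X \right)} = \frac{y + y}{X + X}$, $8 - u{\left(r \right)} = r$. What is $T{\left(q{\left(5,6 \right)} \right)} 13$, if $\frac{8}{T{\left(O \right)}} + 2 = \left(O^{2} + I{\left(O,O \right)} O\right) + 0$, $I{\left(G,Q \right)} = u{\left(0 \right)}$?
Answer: $\frac{3744}{193} \approx 19.399$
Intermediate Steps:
$u{\left(r \right)} = 8 - r$
$q{\left(y,X \right)} = \frac{y}{X}$ ($q{\left(y,X \right)} = \frac{2 y}{2 X} = 2 y \frac{1}{2 X} = \frac{y}{X}$)
$I{\left(G,Q \right)} = 8$ ($I{\left(G,Q \right)} = 8 - 0 = 8 + 0 = 8$)
$T{\left(O \right)} = \frac{8}{-2 + O^{2} + 8 O}$ ($T{\left(O \right)} = \frac{8}{-2 + \left(\left(O^{2} + 8 O\right) + 0\right)} = \frac{8}{-2 + \left(O^{2} + 8 O\right)} = \frac{8}{-2 + O^{2} + 8 O}$)
$T{\left(q{\left(5,6 \right)} \right)} 13 = \frac{8}{-2 + \left(\frac{5}{6}\right)^{2} + 8 \cdot \frac{5}{6}} \cdot 13 = \frac{8}{-2 + \frac{25}{36} + \frac{20}{3}} \cdot 13 = \frac{8}{\frac{193}{36}} \cdot 13 = 8 \cdot \frac{36}{193} \cdot 13 = \frac{288}{193} \cdot 13 = \frac{3744}{193}$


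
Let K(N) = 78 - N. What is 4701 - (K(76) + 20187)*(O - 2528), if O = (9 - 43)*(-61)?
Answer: 9170507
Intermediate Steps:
O = 2074 (O = -34*(-61) = 2074)
4701 - (K(76) + 20187)*(O - 2528) = 4701 - ((78 - 1*76) + 20187)*(2074 - 2528) = 4701 - ((78 - 76) + 20187)*(-454) = 4701 - (2 + 20187)*(-454) = 4701 - 20189*(-454) = 4701 - 1*(-9165806) = 4701 + 9165806 = 9170507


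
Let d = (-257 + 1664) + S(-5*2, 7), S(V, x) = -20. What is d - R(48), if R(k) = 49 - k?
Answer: 1386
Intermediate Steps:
d = 1387 (d = (-257 + 1664) - 20 = 1407 - 20 = 1387)
d - R(48) = 1387 - (49 - 1*48) = 1387 - (49 - 48) = 1387 - 1*1 = 1387 - 1 = 1386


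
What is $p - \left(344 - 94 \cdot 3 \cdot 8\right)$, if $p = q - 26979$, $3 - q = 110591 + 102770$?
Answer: $-238425$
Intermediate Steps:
$q = -213358$ ($q = 3 - \left(110591 + 102770\right) = 3 - 213361 = -213358$)
$p = -240337$ ($p = -213358 - 26979 = -240337$)
$p - \left(344 - 94 \cdot 3 \cdot 8\right) = -240337 - \left(344 - 94 \cdot 3 \cdot 8\right) = -240337 - \left(344 - 2256\right) = -240337 - -1912 = -240337 + 1912 = -238425$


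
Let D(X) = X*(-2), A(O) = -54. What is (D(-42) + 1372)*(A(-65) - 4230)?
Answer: -6237504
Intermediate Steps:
D(X) = -2*X
(D(-42) + 1372)*(A(-65) - 4230) = (-2*(-42) + 1372)*(-54 - 4230) = (84 + 1372)*(-4284) = 1456*(-4284) = -6237504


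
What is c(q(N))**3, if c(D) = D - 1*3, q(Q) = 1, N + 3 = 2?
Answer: -8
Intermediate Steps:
N = -1 (N = -3 + 2 = -1)
c(D) = -3 + D (c(D) = D - 3 = -3 + D)
c(q(N))**3 = (-3 + 1)**3 = (-2)**3 = -8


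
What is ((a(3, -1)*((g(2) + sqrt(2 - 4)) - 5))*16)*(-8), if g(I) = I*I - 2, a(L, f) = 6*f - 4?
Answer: -3840 + 1280*I*sqrt(2) ≈ -3840.0 + 1810.2*I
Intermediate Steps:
a(L, f) = -4 + 6*f
g(I) = -2 + I**2 (g(I) = I**2 - 2 = -2 + I**2)
((a(3, -1)*((g(2) + sqrt(2 - 4)) - 5))*16)*(-8) = (((-4 + 6*(-1))*(((-2 + 2**2) + sqrt(2 - 4)) - 5))*16)*(-8) = (((-4 - 6)*(((-2 + 4) + sqrt(-2)) - 5))*16)*(-8) = (-10*((2 + I*sqrt(2)) - 5)*16)*(-8) = (-10*(-3 + I*sqrt(2))*16)*(-8) = ((30 - 10*I*sqrt(2))*16)*(-8) = (480 - 160*I*sqrt(2))*(-8) = -3840 + 1280*I*sqrt(2)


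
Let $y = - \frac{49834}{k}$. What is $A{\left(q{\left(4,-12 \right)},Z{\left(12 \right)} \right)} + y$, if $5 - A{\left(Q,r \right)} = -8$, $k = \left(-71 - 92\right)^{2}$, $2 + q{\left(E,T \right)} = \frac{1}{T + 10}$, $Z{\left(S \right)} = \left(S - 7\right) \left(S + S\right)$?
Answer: $\frac{295563}{26569} \approx 11.124$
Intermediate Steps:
$Z{\left(S \right)} = 2 S \left(-7 + S\right)$ ($Z{\left(S \right)} = \left(-7 + S\right) 2 S = 2 S \left(-7 + S\right)$)
$q{\left(E,T \right)} = -2 + \frac{1}{10 + T}$ ($q{\left(E,T \right)} = -2 + \frac{1}{T + 10} = -2 + \frac{1}{10 + T}$)
$k = 26569$ ($k = \left(-163\right)^{2} = 26569$)
$A{\left(Q,r \right)} = 13$ ($A{\left(Q,r \right)} = 5 - -8 = 5 + 8 = 13$)
$y = - \frac{49834}{26569} \approx -1.8756$
$A{\left(q{\left(4,-12 \right)},Z{\left(12 \right)} \right)} + y = 13 - \frac{49834}{26569} = \frac{295563}{26569}$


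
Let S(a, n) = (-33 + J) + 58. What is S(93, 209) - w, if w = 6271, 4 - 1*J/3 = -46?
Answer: -6096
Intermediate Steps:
J = 150 (J = 12 - 3*(-46) = 12 + 138 = 150)
S(a, n) = 175 (S(a, n) = (-33 + 150) + 58 = 117 + 58 = 175)
S(93, 209) - w = 175 - 1*6271 = 175 - 6271 = -6096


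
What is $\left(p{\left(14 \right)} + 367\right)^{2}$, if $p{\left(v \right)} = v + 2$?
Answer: $146689$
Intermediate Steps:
$p{\left(v \right)} = 2 + v$
$\left(p{\left(14 \right)} + 367\right)^{2} = \left(\left(2 + 14\right) + 367\right)^{2} = \left(16 + 367\right)^{2} = 383^{2} = 146689$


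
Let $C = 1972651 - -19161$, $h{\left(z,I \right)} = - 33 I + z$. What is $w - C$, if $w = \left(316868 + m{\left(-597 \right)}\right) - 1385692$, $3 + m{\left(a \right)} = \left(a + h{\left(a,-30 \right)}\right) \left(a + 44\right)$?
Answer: $-2947827$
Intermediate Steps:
$h{\left(z,I \right)} = z - 33 I$
$C = 1991812$ ($C = 1972651 + 19161 = 1991812$)
$m{\left(a \right)} = -3 + \left(44 + a\right) \left(990 + 2 a\right)$ ($m{\left(a \right)} = -3 + \left(a + \left(a - -990\right)\right) \left(a + 44\right) = -3 + \left(a + \left(a + 990\right)\right) \left(44 + a\right) = -3 + \left(a + \left(990 + a\right)\right) \left(44 + a\right) = -3 + \left(990 + 2 a\right) \left(44 + a\right) = -3 + \left(44 + a\right) \left(990 + 2 a\right)$)
$w = -956015$ ($w = \left(316868 + \left(43557 + 2 \left(-597\right)^{2} + 1078 \left(-597\right)\right)\right) - 1385692 = \left(316868 + \left(43557 + 2 \cdot 356409 - 643566\right)\right) - 1385692 = \left(316868 + \left(43557 + 712818 - 643566\right)\right) - 1385692 = \left(316868 + 112809\right) - 1385692 = 429677 - 1385692 = -956015$)
$w - C = -956015 - 1991812 = -2947827$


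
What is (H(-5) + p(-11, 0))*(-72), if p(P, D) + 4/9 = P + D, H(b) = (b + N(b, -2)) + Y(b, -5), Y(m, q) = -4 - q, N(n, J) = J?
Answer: 1256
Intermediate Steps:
H(b) = -1 + b (H(b) = (b - 2) + (-4 - 1*(-5)) = (-2 + b) + (-4 + 5) = (-2 + b) + 1 = -1 + b)
p(P, D) = -4/9 + D + P (p(P, D) = -4/9 + (P + D) = -4/9 + (D + P) = -4/9 + D + P)
(H(-5) + p(-11, 0))*(-72) = ((-1 - 5) + (-4/9 + 0 - 11))*(-72) = (-6 - 103/9)*(-72) = -157/9*(-72) = 1256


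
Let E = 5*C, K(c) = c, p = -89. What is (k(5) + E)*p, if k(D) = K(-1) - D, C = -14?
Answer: 6764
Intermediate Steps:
E = -70 (E = 5*(-14) = -70)
k(D) = -1 - D
(k(5) + E)*p = ((-1 - 1*5) - 70)*(-89) = ((-1 - 5) - 70)*(-89) = (-6 - 70)*(-89) = -76*(-89) = 6764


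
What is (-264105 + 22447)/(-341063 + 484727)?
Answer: -120829/71832 ≈ -1.6821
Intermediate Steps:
(-264105 + 22447)/(-341063 + 484727) = -241658/143664 = -241658*1/143664 = -120829/71832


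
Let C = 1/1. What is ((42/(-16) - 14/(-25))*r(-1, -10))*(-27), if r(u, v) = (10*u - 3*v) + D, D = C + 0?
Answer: 234171/200 ≈ 1170.9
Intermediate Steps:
C = 1
D = 1 (D = 1 + 0 = 1)
r(u, v) = 1 - 3*v + 10*u (r(u, v) = (10*u - 3*v) + 1 = (-3*v + 10*u) + 1 = 1 - 3*v + 10*u)
((42/(-16) - 14/(-25))*r(-1, -10))*(-27) = ((42/(-16) - 14/(-25))*(1 - 3*(-10) + 10*(-1)))*(-27) = ((42*(-1/16) - 14*(-1/25))*(1 + 30 - 10))*(-27) = ((-21/8 + 14/25)*21)*(-27) = -413/200*21*(-27) = -8673/200*(-27) = 234171/200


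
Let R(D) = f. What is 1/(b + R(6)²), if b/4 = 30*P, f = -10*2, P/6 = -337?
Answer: -1/242240 ≈ -4.1281e-6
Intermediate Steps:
P = -2022 (P = 6*(-337) = -2022)
f = -20
R(D) = -20
b = -242640 (b = 4*(30*(-2022)) = 4*(-60660) = -242640)
1/(b + R(6)²) = 1/(-242640 + (-20)²) = 1/(-242640 + 400) = 1/(-242240) = -1/242240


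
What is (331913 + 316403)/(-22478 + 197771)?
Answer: 648316/175293 ≈ 3.6985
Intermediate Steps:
(331913 + 316403)/(-22478 + 197771) = 648316/175293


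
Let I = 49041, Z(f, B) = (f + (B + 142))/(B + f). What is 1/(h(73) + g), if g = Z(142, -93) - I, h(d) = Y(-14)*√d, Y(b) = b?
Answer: -58869041/2886749993808 + 16807*√73/2886749993808 ≈ -2.0343e-5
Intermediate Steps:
Z(f, B) = (142 + B + f)/(B + f) (Z(f, B) = (f + (142 + B))/(B + f) = (142 + B + f)/(B + f))
h(d) = -14*√d
g = -2402818/49 (g = (142 - 93 + 142)/(-93 + 142) - 1*49041 = 191/49 - 49041 = -2402818/49 ≈ -49037.)
1/(h(73) + g) = 1/(-14*√73 - 2402818/49) = 1/(-2402818/49 - 14*√73)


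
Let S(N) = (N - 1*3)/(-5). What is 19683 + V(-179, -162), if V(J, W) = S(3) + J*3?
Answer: 19146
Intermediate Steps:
S(N) = 3/5 - N/5 (S(N) = (N - 3)*(-1/5) = (-3 + N)*(-1/5) = 3/5 - N/5)
V(J, W) = 3*J (V(J, W) = (3/5 - 1/5*3) + J*3 = (3/5 - 3/5) + 3*J = 0 + 3*J = 3*J)
19683 + V(-179, -162) = 19683 + 3*(-179) = 19683 - 537 = 19146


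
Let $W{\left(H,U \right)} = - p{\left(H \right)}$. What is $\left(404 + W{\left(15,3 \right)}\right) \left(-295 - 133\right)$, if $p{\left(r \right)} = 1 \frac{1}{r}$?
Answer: $- \frac{2593252}{15} \approx -1.7288 \cdot 10^{5}$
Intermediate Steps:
$p{\left(r \right)} = \frac{1}{r}$
$W{\left(H,U \right)} = - \frac{1}{H}$
$\left(404 + W{\left(15,3 \right)}\right) \left(-295 - 133\right) = \left(404 - \frac{1}{15}\right) \left(-295 - 133\right) = \left(404 - \frac{1}{15}\right) \left(-428\right) = \frac{6059}{15} \left(-428\right) = - \frac{2593252}{15}$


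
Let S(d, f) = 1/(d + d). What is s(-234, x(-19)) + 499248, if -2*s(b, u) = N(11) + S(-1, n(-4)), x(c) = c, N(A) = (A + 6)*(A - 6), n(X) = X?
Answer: 1996823/4 ≈ 4.9921e+5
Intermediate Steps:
S(d, f) = 1/(2*d)
N(A) = (-6 + A)*(6 + A) (N(A) = (6 + A)*(-6 + A) = (-6 + A)*(6 + A))
s(b, u) = -169/4 (s(b, u) = -((-36 + 11²) + (½)/(-1))/2 = -((-36 + 121) + (½)*(-1))/2 = -(85 - ½)/2 = -½*169/2 = -169/4)
s(-234, x(-19)) + 499248 = -169/4 + 499248 = 1996823/4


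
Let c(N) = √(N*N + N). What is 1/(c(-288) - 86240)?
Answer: -385/33202031 - 3*√574/1859313736 ≈ -1.1634e-5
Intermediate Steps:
c(N) = √(N + N²) (c(N) = √(N² + N) = √(N + N²))
1/(c(-288) - 86240) = 1/(√(-288*(1 - 288)) - 86240) = 1/(√(-288*(-287)) - 86240) = 1/(√82656 - 86240) = 1/(12*√574 - 86240) = 1/(-86240 + 12*√574)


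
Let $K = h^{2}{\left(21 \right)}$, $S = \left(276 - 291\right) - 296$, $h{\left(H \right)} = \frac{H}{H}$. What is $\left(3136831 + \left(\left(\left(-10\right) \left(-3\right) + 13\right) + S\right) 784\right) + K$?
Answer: $2926720$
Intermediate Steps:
$h{\left(H \right)} = 1$
$S = -311$ ($S = -15 - 296 = -311$)
$K = 1$ ($K = 1^{2} = 1$)
$\left(3136831 + \left(\left(\left(-10\right) \left(-3\right) + 13\right) + S\right) 784\right) + K = \left(3136831 + \left(\left(\left(-10\right) \left(-3\right) + 13\right) - 311\right) 784\right) + 1 = \left(3136831 + \left(\left(30 + 13\right) - 311\right) 784\right) + 1 = \left(3136831 + \left(43 - 311\right) 784\right) + 1 = \left(3136831 - 210112\right) + 1 = 2926719 + 1 = 2926720$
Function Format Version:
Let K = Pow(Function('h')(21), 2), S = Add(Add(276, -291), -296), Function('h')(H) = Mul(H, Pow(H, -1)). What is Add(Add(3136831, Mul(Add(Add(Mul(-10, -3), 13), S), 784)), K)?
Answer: 2926720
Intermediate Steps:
Function('h')(H) = 1
S = -311 (S = Add(-15, -296) = -311)
K = 1 (K = Pow(1, 2) = 1)
Add(Add(3136831, Mul(Add(Add(Mul(-10, -3), 13), S), 784)), K) = Add(Add(3136831, Mul(Add(Add(Mul(-10, -3), 13), -311), 784)), 1) = Add(Add(3136831, Mul(Add(Add(30, 13), -311), 784)), 1) = Add(Add(3136831, Mul(Add(43, -311), 784)), 1) = Add(Add(3136831, Mul(-268, 784)), 1) = Add(Add(3136831, -210112), 1) = Add(2926719, 1) = 2926720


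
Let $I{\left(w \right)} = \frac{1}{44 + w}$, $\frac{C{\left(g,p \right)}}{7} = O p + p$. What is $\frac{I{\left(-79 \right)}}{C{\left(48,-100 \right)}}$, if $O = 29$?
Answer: $\frac{1}{735000} \approx 1.3605 \cdot 10^{-6}$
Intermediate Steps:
$C{\left(g,p \right)} = 210 p$ ($C{\left(g,p \right)} = 7 \left(29 p + p\right) = 7 \cdot 30 p = 210 p$)
$\frac{I{\left(-79 \right)}}{C{\left(48,-100 \right)}} = \frac{1}{\left(44 - 79\right) 210 \left(-100\right)} = \frac{1}{\left(-35\right) \left(-21000\right)} = \left(- \frac{1}{35}\right) \left(- \frac{1}{21000}\right) = \frac{1}{735000}$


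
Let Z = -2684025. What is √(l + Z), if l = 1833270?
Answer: I*√850755 ≈ 922.36*I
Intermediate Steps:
√(l + Z) = √(1833270 - 2684025) = √(-850755) = I*√850755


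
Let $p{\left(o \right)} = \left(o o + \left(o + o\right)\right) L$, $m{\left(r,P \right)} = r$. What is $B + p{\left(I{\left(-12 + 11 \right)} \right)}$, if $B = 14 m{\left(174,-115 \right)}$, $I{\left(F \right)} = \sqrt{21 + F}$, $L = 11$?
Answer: $2656 + 44 \sqrt{5} \approx 2754.4$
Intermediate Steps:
$B = 2436$ ($B = 14 \cdot 174 = 2436$)
$p{\left(o \right)} = 11 o^{2} + 22 o$ ($p{\left(o \right)} = \left(o o + \left(o + o\right)\right) 11 = \left(o^{2} + 2 o\right) 11 = 11 o^{2} + 22 o$)
$B + p{\left(I{\left(-12 + 11 \right)} \right)} = 2436 + 11 \sqrt{21 + \left(-12 + 11\right)} \left(2 + \sqrt{21 + \left(-12 + 11\right)}\right) = 2436 + 11 \sqrt{21 - 1} \left(2 + \sqrt{21 - 1}\right) = 2436 + 11 \sqrt{20} \left(2 + \sqrt{20}\right) = 2436 + 11 \cdot 2 \sqrt{5} \left(2 + 2 \sqrt{5}\right) = 2436 + 22 \sqrt{5} \left(2 + 2 \sqrt{5}\right)$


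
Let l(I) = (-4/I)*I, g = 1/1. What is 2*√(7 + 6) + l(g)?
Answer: -4 + 2*√13 ≈ 3.2111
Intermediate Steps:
g = 1
l(I) = -4
2*√(7 + 6) + l(g) = 2*√(7 + 6) - 4 = 2*√13 - 4 = -4 + 2*√13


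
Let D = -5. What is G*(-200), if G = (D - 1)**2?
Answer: -7200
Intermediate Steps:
G = 36 (G = (-5 - 1)**2 = (-6)**2 = 36)
G*(-200) = 36*(-200) = -7200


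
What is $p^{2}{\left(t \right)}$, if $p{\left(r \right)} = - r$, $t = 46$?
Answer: $2116$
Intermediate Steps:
$p^{2}{\left(t \right)} = \left(\left(-1\right) 46\right)^{2} = \left(-46\right)^{2} = 2116$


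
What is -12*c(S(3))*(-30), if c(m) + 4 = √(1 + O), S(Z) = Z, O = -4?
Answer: -1440 + 360*I*√3 ≈ -1440.0 + 623.54*I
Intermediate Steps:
c(m) = -4 + I*√3 (c(m) = -4 + √(1 - 4) = -4 + √(-3) = -4 + I*√3)
-12*c(S(3))*(-30) = -12*(-4 + I*√3)*(-30) = (48 - 12*I*√3)*(-30) = -1440 + 360*I*√3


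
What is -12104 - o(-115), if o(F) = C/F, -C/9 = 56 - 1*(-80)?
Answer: -1393184/115 ≈ -12115.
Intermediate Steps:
C = -1224 (C = -9*(56 - 1*(-80)) = -9*(56 + 80) = -9*136 = -1224)
o(F) = -1224/F
-12104 - o(-115) = -12104 - (-1224)/(-115) = -12104 - (-1224)*(-1)/115 = -12104 - 1*1224/115 = -12104 - 1224/115 = -1393184/115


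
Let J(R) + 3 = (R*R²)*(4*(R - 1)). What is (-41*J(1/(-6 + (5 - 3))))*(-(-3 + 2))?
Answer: 7667/64 ≈ 119.80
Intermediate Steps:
J(R) = -3 + R³*(-4 + 4*R) (J(R) = -3 + (R*R²)*(4*(R - 1)) = -3 + R³*(4*(-1 + R)) = -3 + R³*(-4 + 4*R))
(-41*J(1/(-6 + (5 - 3))))*(-(-3 + 2)) = (-41*(-3 - 4/(-6 + (5 - 3))³ + 4*(1/(-6 + (5 - 3)))⁴))*(-(-3 + 2)) = (-41*(-3 - 4/(-6 + 2)³ + 4*(1/(-6 + 2))⁴))*(-1*(-1)) = -41*(-3 - 4*(1/(-4))³ + 4*(1/(-4))⁴)*1 = -41*(-3 - 4*(-¼)³ + 4*(-¼)⁴)*1 = -41*(-3 - 4*(-1/64) + 4*(1/256))*1 = -41*(-3 + 1/16 + 1/64)*1 = -41*(-187/64)*1 = (7667/64)*1 = 7667/64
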